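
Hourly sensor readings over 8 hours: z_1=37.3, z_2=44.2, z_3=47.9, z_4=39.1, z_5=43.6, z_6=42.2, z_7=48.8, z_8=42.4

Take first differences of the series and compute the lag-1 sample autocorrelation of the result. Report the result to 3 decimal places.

-0.448

First differences Δz: 6.9, 3.7, -8.8, 4.5, -1.4, 6.6, -6.4
Mean of differences = 0.7286
Numerator Σ(Δz_t−Δz̄)(Δz_{t+1}−Δz̄) = -108.2922
Denominator Σ(Δz_t−Δz̄)² = 241.7543
r_1(Δz) = -108.2922 / 241.7543 = -0.448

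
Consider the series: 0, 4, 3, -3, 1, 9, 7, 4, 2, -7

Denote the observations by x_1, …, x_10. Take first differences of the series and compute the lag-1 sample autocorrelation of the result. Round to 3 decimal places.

0.097

First differences Δx: 4, -1, -6, 4, 8, -2, -3, -2, -9
Mean of differences = -0.7778
Numerator Σ(Δx_t−Δx̄)(Δx_{t+1}−Δx̄) = 21.8395
Denominator Σ(Δx_t−Δx̄)² = 225.5556
r_1(Δx) = 21.8395 / 225.5556 = 0.097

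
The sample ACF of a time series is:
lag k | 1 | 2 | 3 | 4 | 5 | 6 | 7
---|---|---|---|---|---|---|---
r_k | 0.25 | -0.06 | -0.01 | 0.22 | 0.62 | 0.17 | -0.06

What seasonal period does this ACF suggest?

The largest autocorrelation is r_5 = 0.62; the remaining lags stay at or below 0.25.
The dominant spike at lag 5 indicates a seasonal period of 5.

5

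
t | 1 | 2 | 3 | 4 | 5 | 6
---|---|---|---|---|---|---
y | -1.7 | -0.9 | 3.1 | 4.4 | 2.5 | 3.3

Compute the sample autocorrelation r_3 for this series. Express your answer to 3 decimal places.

-0.294

Mean ȳ = (-1.7 − 0.9 + 3.1 + 4.4 + 2.5 + 3.3)/6 = 1.7833
Deviations from mean: -3.4833, -2.6833, 1.3167, 2.6167, 0.7167, 1.5167
Numerator Σ_{t=1}^{3}(y_t−ȳ)(y_{t+3}−ȳ) = -9.0408
Denominator Σ(y_t−ȳ)² = 30.7283
r_3 = -9.0408 / 30.7283 = -0.294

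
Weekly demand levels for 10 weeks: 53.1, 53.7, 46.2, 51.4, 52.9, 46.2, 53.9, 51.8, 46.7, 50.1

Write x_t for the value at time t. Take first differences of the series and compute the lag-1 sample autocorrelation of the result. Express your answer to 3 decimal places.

First differences Δx: 0.6, -7.5, 5.2, 1.5, -6.7, 7.7, -2.1, -5.1, 3.4
Mean of differences = -0.3333
Numerator Σ(Δx_t−Δx̄)(Δx_{t+1}−Δx̄) = -122.5844
Denominator Σ(Δx_t−Δx̄)² = 231.0600
r_1(Δx) = -122.5844 / 231.0600 = -0.531

-0.531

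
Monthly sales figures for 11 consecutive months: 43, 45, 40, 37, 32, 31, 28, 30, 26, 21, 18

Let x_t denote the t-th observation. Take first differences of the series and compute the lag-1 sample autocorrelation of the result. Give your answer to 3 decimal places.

First differences Δx: 2, -5, -3, -5, -1, -3, 2, -4, -5, -3
Mean of differences = -2.5000
Numerator Σ(Δx_t−Δx̄)(Δx_{t+1}−Δx̄) = -17.2500
Denominator Σ(Δx_t−Δx̄)² = 64.5000
r_1(Δx) = -17.2500 / 64.5000 = -0.267

-0.267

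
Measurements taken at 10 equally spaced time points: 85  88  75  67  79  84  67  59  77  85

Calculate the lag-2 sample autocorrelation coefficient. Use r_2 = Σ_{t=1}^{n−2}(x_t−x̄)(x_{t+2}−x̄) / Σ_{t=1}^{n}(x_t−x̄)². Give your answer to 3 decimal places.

-0.607

Mean x̄ = (85 + 88 + 75 + 67 + 79 + 84 + 67 + 59 + 77 + 85)/10 = 76.6000
Numerator Σ_{t=1}^{8}(x_t−x̄)(x_{t+2}−x̄) = -502.7200
Denominator Σ(x_t−x̄)² = 828.4000
r_2 = -502.7200 / 828.4000 = -0.607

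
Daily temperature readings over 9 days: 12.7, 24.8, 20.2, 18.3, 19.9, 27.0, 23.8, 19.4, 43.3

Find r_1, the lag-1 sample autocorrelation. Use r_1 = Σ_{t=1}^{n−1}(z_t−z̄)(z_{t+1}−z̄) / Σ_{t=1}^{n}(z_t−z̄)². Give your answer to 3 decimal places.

Mean z̄ = (12.7 + 24.8 + 20.2 + 18.3 + 19.9 + 27.0 + 23.8 + 19.4 + 43.3)/9 = 23.2667
Numerator Σ_{t=1}^{8}(z_t−z̄)(z_{t+1}−z̄) = -79.0544
Denominator Σ(z_t−z̄)² = 589.9200
r_1 = -79.0544 / 589.9200 = -0.134

-0.134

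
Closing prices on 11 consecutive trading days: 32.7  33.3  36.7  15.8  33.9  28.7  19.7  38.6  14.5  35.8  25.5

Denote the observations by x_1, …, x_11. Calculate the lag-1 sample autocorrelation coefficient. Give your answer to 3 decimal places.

Mean x̄ = (32.7 + 33.3 + 36.7 + 15.8 + 33.9 + 28.7 + 19.7 + 38.6 + 14.5 + 35.8 + 25.5)/11 = 28.6545
Numerator Σ_{t=1}^{10}(x_t−x̄)(x_{t+1}−x̄) = -468.3612
Denominator Σ(x_t−x̄)² = 735.8873
r_1 = -468.3612 / 735.8873 = -0.636

-0.636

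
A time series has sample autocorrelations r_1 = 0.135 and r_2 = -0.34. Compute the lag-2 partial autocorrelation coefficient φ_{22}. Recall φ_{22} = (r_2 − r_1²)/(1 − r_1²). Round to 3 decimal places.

φ_{22} = (r_2 − r_1²) / (1 − r_1²)
r_1² = (0.135)² = 0.018225
Numerator = -0.34 − 0.0182 = -0.3582; denominator = 1 − 0.0182 = 0.9818
φ_{22} = -0.3582 / 0.9818 = -0.365

-0.365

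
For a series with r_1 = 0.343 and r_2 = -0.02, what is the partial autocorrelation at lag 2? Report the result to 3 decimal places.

φ_{22} = (r_2 − r_1²) / (1 − r_1²)
r_1² = (0.343)² = 0.117649
Numerator = -0.02 − 0.1176 = -0.1376; denominator = 1 − 0.1176 = 0.8824
φ_{22} = -0.1376 / 0.8824 = -0.156

-0.156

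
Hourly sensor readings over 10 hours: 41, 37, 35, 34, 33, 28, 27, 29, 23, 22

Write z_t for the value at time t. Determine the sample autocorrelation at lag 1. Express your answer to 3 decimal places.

0.601

Mean z̄ = (41 + 37 + 35 + 34 + 33 + 28 + 27 + 29 + 23 + 22)/10 = 30.9000
Numerator Σ_{t=1}^{9}(z_t−z̄)(z_{t+1}−z̄) = 203.7900
Denominator Σ(z_t−z̄)² = 338.9000
r_1 = 203.7900 / 338.9000 = 0.601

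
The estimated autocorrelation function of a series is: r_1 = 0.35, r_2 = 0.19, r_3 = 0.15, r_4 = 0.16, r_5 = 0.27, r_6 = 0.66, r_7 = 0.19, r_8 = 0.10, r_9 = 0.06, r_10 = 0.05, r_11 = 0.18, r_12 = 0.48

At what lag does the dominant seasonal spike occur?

6

The largest autocorrelation is r_6 = 0.66, with a weaker echo at lag 12 (0.48); the remaining lags stay at or below 0.35. The elevated value at lag 1 (0.35), dropping to 0.19 at lag 2, reflects decaying short-term dependence rather than seasonality.
The dominant spike at lag 6 indicates a seasonal period of 6.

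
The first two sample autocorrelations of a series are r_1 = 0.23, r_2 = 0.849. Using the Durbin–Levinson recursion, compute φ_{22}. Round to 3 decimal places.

0.841

φ_{22} = (r_2 − r_1²) / (1 − r_1²)
r_1² = (0.23)² = 0.0529
Numerator = 0.849 − 0.0529 = 0.7961; denominator = 1 − 0.0529 = 0.9471
φ_{22} = 0.7961 / 0.9471 = 0.841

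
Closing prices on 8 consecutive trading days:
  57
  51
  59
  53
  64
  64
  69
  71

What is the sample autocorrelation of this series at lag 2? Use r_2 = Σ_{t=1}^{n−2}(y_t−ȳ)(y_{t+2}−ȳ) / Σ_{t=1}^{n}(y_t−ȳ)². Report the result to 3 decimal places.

0.306

Mean ȳ = (57 + 51 + 59 + 53 + 64 + 64 + 69 + 71)/8 = 61.0000
Deviations from mean: -4.0000, -10.0000, -2.0000, -8.0000, 3.0000, 3.0000, 8.0000, 10.0000
Numerator Σ_{t=1}^{6}(y_t−ȳ)(y_{t+2}−ȳ) = 112.0000
Denominator Σ(y_t−ȳ)² = 366.0000
r_2 = 112.0000 / 366.0000 = 0.306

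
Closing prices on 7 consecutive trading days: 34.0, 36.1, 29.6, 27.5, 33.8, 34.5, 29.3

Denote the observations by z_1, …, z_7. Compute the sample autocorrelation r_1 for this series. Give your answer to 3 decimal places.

-0.022

Mean z̄ = (34.0 + 36.1 + 29.6 + 27.5 + 33.8 + 34.5 + 29.3)/7 = 32.1143
Deviations from mean: 1.8857, 3.9857, -2.5143, -4.6143, 1.6857, 2.3857, -2.8143
Numerator Σ_{t=1}^{6}(z_t−z̄)(z_{t+1}−z̄) = -1.3745
Denominator Σ(z_t−z̄)² = 63.5086
r_1 = -1.3745 / 63.5086 = -0.022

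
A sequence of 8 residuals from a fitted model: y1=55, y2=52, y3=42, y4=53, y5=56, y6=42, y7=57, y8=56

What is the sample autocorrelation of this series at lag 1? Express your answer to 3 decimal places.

Mean ȳ = (55 + 52 + 42 + 53 + 56 + 42 + 57 + 56)/8 = 51.6250
Σ(y_t−ȳ)(y_{t+1}−ȳ) = (1.2656) + (-3.6094) + (-13.2344) + (6.0156) + (-42.1094) + (-51.7344) + (23.5156) = -79.8906
Denominator Σ(y_t−ȳ)² = 265.8750
r_1 = -79.8906 / 265.8750 = -0.300

-0.300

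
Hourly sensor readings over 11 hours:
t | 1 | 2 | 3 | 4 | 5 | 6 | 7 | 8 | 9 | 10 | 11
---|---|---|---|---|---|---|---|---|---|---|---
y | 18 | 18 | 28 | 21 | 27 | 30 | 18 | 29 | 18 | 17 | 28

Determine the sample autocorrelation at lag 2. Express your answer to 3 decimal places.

-0.076

Mean ȳ = (18 + 18 + 28 + 21 + 27 + 30 + 18 + 29 + 18 + 17 + 28)/11 = 22.9091
Numerator Σ_{t=1}^{9}(y_t−ȳ)(y_{t+2}−ȳ) = -22.1074
Denominator Σ(y_t−ȳ)² = 290.9091
r_2 = -22.1074 / 290.9091 = -0.076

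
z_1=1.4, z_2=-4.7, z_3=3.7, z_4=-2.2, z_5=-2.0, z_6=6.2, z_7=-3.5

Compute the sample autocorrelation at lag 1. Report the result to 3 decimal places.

Mean z̄ = (1.4 − 4.7 + 3.7 − 2.2 − 2.0 + 6.2 − 3.5)/7 = -0.1571
Deviations from mean: 1.5571, -4.5429, 3.8571, -2.0429, -1.8429, 6.3571, -3.3429
Numerator Σ_{t=1}^{6}(z_t−z̄)(z_{t+1}−z̄) = -61.6776
Denominator Σ(z_t−z̄)² = 97.0971
r_1 = -61.6776 / 97.0971 = -0.635

-0.635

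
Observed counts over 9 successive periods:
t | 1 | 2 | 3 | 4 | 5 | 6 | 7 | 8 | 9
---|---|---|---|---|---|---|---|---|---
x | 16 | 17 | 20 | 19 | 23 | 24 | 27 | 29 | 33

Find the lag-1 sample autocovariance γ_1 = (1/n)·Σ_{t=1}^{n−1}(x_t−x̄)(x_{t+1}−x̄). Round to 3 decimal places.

Mean x̄ = (16 + 17 + 20 + 19 + 23 + 24 + 27 + 29 + 33)/9 = 23.1111
Σ_{t=1}^{8}(x_t−x̄)(x_{t+1}−x̄) = 160.2099
γ_1 = 160.2099 / 9 = 17.801

17.801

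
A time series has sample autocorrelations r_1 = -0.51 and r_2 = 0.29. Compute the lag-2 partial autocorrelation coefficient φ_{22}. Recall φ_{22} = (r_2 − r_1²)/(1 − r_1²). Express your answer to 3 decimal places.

0.040

φ_{22} = (r_2 − r_1²) / (1 − r_1²)
r_1² = (-0.51)² = 0.2601
Numerator = 0.29 − 0.2601 = 0.0299; denominator = 1 − 0.2601 = 0.7399
φ_{22} = 0.0299 / 0.7399 = 0.040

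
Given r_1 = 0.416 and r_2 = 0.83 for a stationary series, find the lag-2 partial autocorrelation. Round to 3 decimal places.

φ_{22} = (r_2 − r_1²) / (1 − r_1²)
r_1² = (0.416)² = 0.173056
Numerator = 0.83 − 0.1731 = 0.6569; denominator = 1 − 0.1731 = 0.8269
φ_{22} = 0.6569 / 0.8269 = 0.794

0.794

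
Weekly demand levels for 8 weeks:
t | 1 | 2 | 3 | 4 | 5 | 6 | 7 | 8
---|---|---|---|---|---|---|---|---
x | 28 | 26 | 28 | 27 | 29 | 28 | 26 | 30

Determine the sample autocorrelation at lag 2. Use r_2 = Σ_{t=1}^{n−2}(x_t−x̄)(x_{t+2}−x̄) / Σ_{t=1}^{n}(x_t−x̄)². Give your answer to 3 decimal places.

-0.009

Mean x̄ = (28 + 26 + 28 + 27 + 29 + 28 + 26 + 30)/8 = 27.7500
Deviations from mean: 0.2500, -1.7500, 0.2500, -0.7500, 1.2500, 0.2500, -1.7500, 2.2500
Σ(x_t−x̄)(x_{t+2}−x̄) = (0.0625) + (1.3125) + (0.3125) + (-0.1875) + (-2.1875) + (0.5625) = -0.1250
Denominator Σ(x_t−x̄)² = 13.5000
r_2 = -0.1250 / 13.5000 = -0.009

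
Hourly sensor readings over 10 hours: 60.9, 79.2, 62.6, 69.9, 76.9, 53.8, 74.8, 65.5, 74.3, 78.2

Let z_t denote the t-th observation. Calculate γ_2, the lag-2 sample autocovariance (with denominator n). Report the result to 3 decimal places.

Mean z̄ = (60.9 + 79.2 + 62.6 + 69.9 + 76.9 + 53.8 + 74.8 + 65.5 + 74.3 + 78.2)/10 = 69.6100
Σ_{t=1}^{8}(z_t−z̄)(z_{t+2}−z̄) = 100.0008
γ_2 = 100.0008 / 10 = 10.000

10.000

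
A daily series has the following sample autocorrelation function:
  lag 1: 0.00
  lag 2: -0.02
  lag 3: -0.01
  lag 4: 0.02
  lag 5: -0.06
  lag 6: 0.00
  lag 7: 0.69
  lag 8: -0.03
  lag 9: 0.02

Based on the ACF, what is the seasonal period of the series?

7

The largest autocorrelation is r_7 = 0.69; the remaining lags stay at or below 0.02.
The dominant spike at lag 7 indicates a seasonal period of 7.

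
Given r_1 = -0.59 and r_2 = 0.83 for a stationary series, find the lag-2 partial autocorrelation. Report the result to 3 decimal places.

0.739

φ_{22} = (r_2 − r_1²) / (1 − r_1²)
r_1² = (-0.59)² = 0.3481
Numerator = 0.83 − 0.3481 = 0.4819; denominator = 1 − 0.3481 = 0.6519
φ_{22} = 0.4819 / 0.6519 = 0.739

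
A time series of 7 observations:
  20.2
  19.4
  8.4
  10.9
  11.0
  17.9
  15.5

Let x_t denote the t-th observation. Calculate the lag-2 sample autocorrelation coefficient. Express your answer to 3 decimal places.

-0.332

Mean x̄ = (20.2 + 19.4 + 8.4 + 10.9 + 11.0 + 17.9 + 15.5)/7 = 14.7571
Deviations from mean: 5.4429, 4.6429, -6.3571, -3.8571, -3.7571, 3.1429, 0.7429
Σ(x_t−x̄)(x_{t+2}−x̄) = (-34.6010) + (-17.9082) + (23.8847) + (-12.1224) + (-2.7910) = -43.5380
Denominator Σ(x_t−x̄)² = 131.0171
r_2 = -43.5380 / 131.0171 = -0.332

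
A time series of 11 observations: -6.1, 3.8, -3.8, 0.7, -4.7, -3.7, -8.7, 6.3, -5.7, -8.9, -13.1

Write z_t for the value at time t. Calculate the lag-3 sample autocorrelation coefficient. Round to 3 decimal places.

Mean z̄ = (-6.1 + 3.8 − 3.8 + 0.7 − 4.7 − 3.7 − 8.7 + 6.3 − 5.7 − 8.9 − 13.1)/11 = -3.9909
Numerator Σ_{t=1}^{8}(z_t−z̄)(z_{t+3}−z̄) = -115.8702
Denominator Σ(z_t−z̄)² = 325.8491
r_3 = -115.8702 / 325.8491 = -0.356

-0.356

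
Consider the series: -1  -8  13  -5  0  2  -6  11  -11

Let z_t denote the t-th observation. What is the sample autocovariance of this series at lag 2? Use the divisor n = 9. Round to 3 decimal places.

11.845

Mean z̄ = (-1 − 8 + 13 − 5 + 0 + 2 − 6 + 11 − 11)/9 = -0.5556
Σ_{t=1}^{7}(z_t−z̄)(z_{t+2}−z̄) = 106.6049
γ_2 = 106.6049 / 9 = 11.845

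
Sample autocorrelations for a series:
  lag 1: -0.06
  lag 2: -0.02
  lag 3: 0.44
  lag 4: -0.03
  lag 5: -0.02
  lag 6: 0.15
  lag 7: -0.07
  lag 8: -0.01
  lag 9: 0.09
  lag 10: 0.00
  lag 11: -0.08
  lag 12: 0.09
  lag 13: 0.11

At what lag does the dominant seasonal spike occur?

The largest autocorrelation is r_3 = 0.44, with a weaker echo at lag 6 (0.15); the remaining lags stay at or below 0.11.
The dominant spike at lag 3 indicates a seasonal period of 3.

3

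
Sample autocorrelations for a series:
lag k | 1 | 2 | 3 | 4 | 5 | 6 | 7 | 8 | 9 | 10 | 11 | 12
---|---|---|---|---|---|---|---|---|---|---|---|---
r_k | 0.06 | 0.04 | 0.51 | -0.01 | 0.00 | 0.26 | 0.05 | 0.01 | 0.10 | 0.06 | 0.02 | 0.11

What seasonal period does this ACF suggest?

3

The largest autocorrelation is r_3 = 0.51, with a weaker echo at lag 6 (0.26); the remaining lags stay at or below 0.11.
The dominant spike at lag 3 indicates a seasonal period of 3.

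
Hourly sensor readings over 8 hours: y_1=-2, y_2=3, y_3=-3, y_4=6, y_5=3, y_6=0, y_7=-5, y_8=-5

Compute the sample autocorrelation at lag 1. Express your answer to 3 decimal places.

0.098

Mean ȳ = (-2 + 3 − 3 + 6 + 3 + 0 − 5 − 5)/8 = -0.3750
Deviations from mean: -1.6250, 3.3750, -2.6250, 6.3750, 3.3750, 0.3750, -4.6250, -4.6250
Numerator Σ_{t=1}^{7}(y_t−ȳ)(y_{t+1}−ȳ) = 11.3594
Denominator Σ(y_t−ȳ)² = 115.8750
r_1 = 11.3594 / 115.8750 = 0.098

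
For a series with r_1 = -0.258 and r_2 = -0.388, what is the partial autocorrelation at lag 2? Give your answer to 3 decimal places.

φ_{22} = (r_2 − r_1²) / (1 − r_1²)
r_1² = (-0.258)² = 0.066564
Numerator = -0.388 − 0.0666 = -0.4546; denominator = 1 − 0.0666 = 0.9334
φ_{22} = -0.4546 / 0.9334 = -0.487

-0.487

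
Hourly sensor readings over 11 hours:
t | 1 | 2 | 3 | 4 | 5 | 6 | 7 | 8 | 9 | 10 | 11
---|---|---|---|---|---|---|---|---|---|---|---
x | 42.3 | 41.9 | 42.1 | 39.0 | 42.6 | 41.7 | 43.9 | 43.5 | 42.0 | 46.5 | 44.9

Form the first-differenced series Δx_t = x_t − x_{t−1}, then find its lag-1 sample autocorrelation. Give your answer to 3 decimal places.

-0.615

First differences Δx: -0.4, 0.2, -3.1, 3.6, -0.9, 2.2, -0.4, -1.5, 4.5, -1.6
Mean of differences = 0.2600
Numerator Σ(Δx_t−Δx̄)(Δx_{t+1}−Δx̄) = -32.5736
Denominator Σ(Δx_t−Δx̄)² = 52.9640
r_1(Δx) = -32.5736 / 52.9640 = -0.615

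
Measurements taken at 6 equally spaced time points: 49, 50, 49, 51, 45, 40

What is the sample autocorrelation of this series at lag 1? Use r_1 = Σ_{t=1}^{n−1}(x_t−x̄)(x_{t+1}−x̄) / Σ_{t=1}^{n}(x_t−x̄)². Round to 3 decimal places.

0.276

Mean x̄ = (49 + 50 + 49 + 51 + 45 + 40)/6 = 47.3333
Numerator Σ_{t=1}^{5}(x_t−x̄)(x_{t+1}−x̄) = 23.5556
Denominator Σ(x_t−x̄)² = 85.3333
r_1 = 23.5556 / 85.3333 = 0.276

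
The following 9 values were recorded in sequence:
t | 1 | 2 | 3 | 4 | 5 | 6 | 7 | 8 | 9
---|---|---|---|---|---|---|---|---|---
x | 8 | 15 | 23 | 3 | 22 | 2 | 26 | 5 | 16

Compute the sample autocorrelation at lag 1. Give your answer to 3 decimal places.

Mean x̄ = (8 + 15 + 23 + 3 + 22 + 2 + 26 + 5 + 16)/9 = 13.3333
Numerator Σ_{t=1}^{8}(x_t−x̄)(x_{t+1}−x̄) = -551.7778
Denominator Σ(x_t−x̄)² = 672.0000
r_1 = -551.7778 / 672.0000 = -0.821

-0.821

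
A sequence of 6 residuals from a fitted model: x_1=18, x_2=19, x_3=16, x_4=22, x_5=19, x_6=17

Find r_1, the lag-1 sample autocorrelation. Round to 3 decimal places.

-0.430

Mean x̄ = (18 + 19 + 16 + 22 + 19 + 17)/6 = 18.5000
Deviations from mean: -0.5000, 0.5000, -2.5000, 3.5000, 0.5000, -1.5000
Σ(x_t−x̄)(x_{t+1}−x̄) = (-0.2500) + (-1.2500) + (-8.7500) + (1.7500) + (-0.7500) = -9.2500
Denominator Σ(x_t−x̄)² = 21.5000
r_1 = -9.2500 / 21.5000 = -0.430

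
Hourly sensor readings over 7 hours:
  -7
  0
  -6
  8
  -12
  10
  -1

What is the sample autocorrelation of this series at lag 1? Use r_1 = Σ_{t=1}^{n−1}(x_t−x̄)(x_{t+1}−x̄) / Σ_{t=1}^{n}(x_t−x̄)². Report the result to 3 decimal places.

-0.715

Mean x̄ = (-7 + 0 − 6 + 8 − 12 + 10 − 1)/7 = -1.1429
Deviations from mean: -5.8571, 1.1429, -4.8571, 9.1429, -10.8571, 11.1429, 0.1429
Σ(x_t−x̄)(x_{t+1}−x̄) = (-6.6939) + (-5.5510) + (-44.4082) + (-99.2653) + (-120.9796) + (1.5918) = -275.3061
Denominator Σ(x_t−x̄)² = 384.8571
r_1 = -275.3061 / 384.8571 = -0.715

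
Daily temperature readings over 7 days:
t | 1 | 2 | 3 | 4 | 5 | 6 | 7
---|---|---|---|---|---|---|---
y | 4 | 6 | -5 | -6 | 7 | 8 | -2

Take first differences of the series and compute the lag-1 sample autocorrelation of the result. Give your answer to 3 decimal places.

-0.051

First differences Δy: 2, -11, -1, 13, 1, -10
Mean of differences = -1.0000
Numerator Σ(Δy_t−Δȳ)(Δy_{t+1}−Δȳ) = -20.0000
Denominator Σ(Δy_t−Δȳ)² = 390.0000
r_1(Δy) = -20.0000 / 390.0000 = -0.051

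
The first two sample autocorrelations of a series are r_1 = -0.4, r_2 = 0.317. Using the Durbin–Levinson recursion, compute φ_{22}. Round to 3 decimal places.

0.187

φ_{22} = (r_2 − r_1²) / (1 − r_1²)
r_1² = (-0.4)² = 0.16
Numerator = 0.317 − 0.1600 = 0.1570; denominator = 1 − 0.1600 = 0.8400
φ_{22} = 0.1570 / 0.8400 = 0.187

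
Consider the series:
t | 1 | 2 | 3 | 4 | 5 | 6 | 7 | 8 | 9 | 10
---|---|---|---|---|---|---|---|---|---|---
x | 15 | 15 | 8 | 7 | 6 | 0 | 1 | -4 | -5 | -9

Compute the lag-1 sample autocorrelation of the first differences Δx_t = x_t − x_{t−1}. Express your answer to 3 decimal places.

First differences Δx: 0, -7, -1, -1, -6, 1, -5, -1, -4
Mean of differences = -2.6667
Numerator Σ(Δx_t−Δx̄)(Δx_{t+1}−Δx̄) = -48.4444
Denominator Σ(Δx_t−Δx̄)² = 66.0000
r_1(Δx) = -48.4444 / 66.0000 = -0.734

-0.734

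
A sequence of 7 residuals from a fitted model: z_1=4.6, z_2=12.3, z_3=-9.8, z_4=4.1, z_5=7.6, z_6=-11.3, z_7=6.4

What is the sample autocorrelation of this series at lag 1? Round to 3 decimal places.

-0.498

Mean z̄ = (4.6 + 12.3 − 9.8 + 4.1 + 7.6 − 11.3 + 6.4)/7 = 1.9857
Numerator Σ_{t=1}^{6}(z_t−z̄)(z_{t+1}−z̄) = -240.8816
Denominator Σ(z_t−z̄)² = 484.1086
r_1 = -240.8816 / 484.1086 = -0.498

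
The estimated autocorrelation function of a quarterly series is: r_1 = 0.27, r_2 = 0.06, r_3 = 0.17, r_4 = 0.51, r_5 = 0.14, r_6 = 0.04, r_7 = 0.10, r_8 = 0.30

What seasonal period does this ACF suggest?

4

The largest autocorrelation is r_4 = 0.51, with a weaker echo at lag 8 (0.30); the remaining lags stay at or below 0.27. The elevated value at lag 1 (0.27), dropping to 0.06 at lag 2, reflects decaying short-term dependence rather than seasonality.
The dominant spike at lag 4 indicates a seasonal period of 4.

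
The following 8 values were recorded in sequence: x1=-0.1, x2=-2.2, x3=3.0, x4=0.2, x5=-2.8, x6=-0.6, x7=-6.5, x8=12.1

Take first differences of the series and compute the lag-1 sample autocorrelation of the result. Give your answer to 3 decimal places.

-0.344

First differences Δx: -2.1, 5.2, -2.8, -3.0, 2.2, -5.9, 18.6
Mean of differences = 1.7429
Numerator Σ(Δx_t−Δx̄)(Δx_{t+1}−Δx̄) = -141.9433
Denominator Σ(Δx_t−Δx̄)² = 412.6371
r_1(Δx) = -141.9433 / 412.6371 = -0.344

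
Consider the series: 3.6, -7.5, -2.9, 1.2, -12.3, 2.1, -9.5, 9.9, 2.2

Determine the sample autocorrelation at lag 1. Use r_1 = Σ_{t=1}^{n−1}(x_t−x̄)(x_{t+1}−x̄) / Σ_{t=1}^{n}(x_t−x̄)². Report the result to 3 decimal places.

-0.420

Mean x̄ = (3.6 − 7.5 − 2.9 + 1.2 − 12.3 + 2.1 − 9.5 + 9.9 + 2.2)/9 = -1.4667
Numerator Σ_{t=1}^{8}(x_t−x̄)(x_{t+1}−x̄) = -171.5578
Denominator Σ(x_t−x̄)² = 408.5000
r_1 = -171.5578 / 408.5000 = -0.420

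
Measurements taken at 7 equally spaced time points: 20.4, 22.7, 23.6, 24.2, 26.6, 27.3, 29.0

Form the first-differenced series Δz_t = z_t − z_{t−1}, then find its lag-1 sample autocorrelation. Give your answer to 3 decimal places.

First differences Δz: 2.3, 0.9, 0.6, 2.4, 0.7, 1.7
Mean of differences = 1.4333
Numerator Σ(Δz_t−Δz̄)(Δz_{t+1}−Δz̄) = -1.7278
Denominator Σ(Δz_t−Δz̄)² = 3.2733
r_1(Δz) = -1.7278 / 3.2733 = -0.528

-0.528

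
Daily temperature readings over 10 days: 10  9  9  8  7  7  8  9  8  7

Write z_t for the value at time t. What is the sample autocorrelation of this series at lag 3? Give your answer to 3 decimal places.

-0.283

Mean z̄ = (10 + 9 + 9 + 8 + 7 + 7 + 8 + 9 + 8 + 7)/10 = 8.2000
Σ(z_t−z̄)(z_{t+3}−z̄) = (-0.3600) + (-0.9600) + (-0.9600) + (0.0400) + (-0.9600) + (0.2400) + (0.2400) = -2.7200
Denominator Σ(z_t−z̄)² = 9.6000
r_3 = -2.7200 / 9.6000 = -0.283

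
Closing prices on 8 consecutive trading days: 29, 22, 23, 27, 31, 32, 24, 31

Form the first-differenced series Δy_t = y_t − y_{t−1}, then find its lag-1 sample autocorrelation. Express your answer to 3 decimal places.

-0.244

First differences Δy: -7, 1, 4, 4, 1, -8, 7
Mean of differences = 0.2857
Numerator Σ(Δy_t−Δȳ)(Δy_{t+1}−Δȳ) = -47.6531
Denominator Σ(Δy_t−Δȳ)² = 195.4286
r_1(Δy) = -47.6531 / 195.4286 = -0.244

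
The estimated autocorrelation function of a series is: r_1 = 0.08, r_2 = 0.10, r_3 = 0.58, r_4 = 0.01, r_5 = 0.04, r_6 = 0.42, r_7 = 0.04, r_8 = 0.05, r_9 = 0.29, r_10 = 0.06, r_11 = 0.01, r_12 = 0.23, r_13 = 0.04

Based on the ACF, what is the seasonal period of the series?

The largest autocorrelation is r_3 = 0.58, with weaker echoes at lags 6 (0.42), 9 (0.29) and 12 (0.23); the remaining lags stay at or below 0.10.
The dominant spike at lag 3 indicates a seasonal period of 3.

3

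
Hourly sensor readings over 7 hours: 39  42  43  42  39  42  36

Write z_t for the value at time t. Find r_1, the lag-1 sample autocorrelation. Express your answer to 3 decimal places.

-0.149

Mean z̄ = (39 + 42 + 43 + 42 + 39 + 42 + 36)/7 = 40.4286
Numerator Σ_{t=1}^{6}(z_t−z̄)(z_{t+1}−z̄) = -5.6122
Denominator Σ(z_t−z̄)² = 37.7143
r_1 = -5.6122 / 37.7143 = -0.149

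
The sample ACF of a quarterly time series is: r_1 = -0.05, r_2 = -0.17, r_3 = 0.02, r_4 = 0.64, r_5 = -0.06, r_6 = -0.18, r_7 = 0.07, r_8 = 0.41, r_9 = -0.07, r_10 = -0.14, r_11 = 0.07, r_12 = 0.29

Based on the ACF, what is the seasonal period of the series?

The largest autocorrelation is r_4 = 0.64, with weaker echoes at lags 8 (0.41) and 12 (0.29); the remaining lags stay at or below 0.07.
The dominant spike at lag 4 indicates a seasonal period of 4.

4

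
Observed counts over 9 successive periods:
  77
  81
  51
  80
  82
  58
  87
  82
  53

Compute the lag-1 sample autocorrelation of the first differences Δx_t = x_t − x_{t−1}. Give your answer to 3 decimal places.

First differences Δx: 4, -30, 29, 2, -24, 29, -5, -29
Mean of differences = -3.0000
Numerator Σ(Δx_t−Δx̄)(Δx_{t+1}−Δx̄) = -1682.0000
Denominator Σ(Δx_t−Δx̄)² = 3972.0000
r_1(Δx) = -1682.0000 / 3972.0000 = -0.423

-0.423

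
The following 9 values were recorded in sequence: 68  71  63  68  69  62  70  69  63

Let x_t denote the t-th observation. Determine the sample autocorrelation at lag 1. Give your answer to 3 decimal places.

-0.446

Mean x̄ = (68 + 71 + 63 + 68 + 69 + 62 + 70 + 69 + 63)/9 = 67.0000
Numerator Σ_{t=1}^{8}(x_t−x̄)(x_{t+1}−x̄) = -41.0000
Denominator Σ(x_t−x̄)² = 92.0000
r_1 = -41.0000 / 92.0000 = -0.446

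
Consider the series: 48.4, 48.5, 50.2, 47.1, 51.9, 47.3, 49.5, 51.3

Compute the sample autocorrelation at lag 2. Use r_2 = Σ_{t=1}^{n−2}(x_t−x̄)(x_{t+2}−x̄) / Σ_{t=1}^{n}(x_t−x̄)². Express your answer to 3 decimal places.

Mean x̄ = (48.4 + 48.5 + 50.2 + 47.1 + 51.9 + 47.3 + 49.5 + 51.3)/8 = 49.2750
Σ(x_t−x̄)(x_{t+2}−x̄) = (-0.8094) + (1.6856) + (2.4281) + (4.2956) + (0.5906) + (-3.9994) = 4.1913
Denominator Σ(x_t−x̄)² = 21.8950
r_2 = 4.1913 / 21.8950 = 0.191

0.191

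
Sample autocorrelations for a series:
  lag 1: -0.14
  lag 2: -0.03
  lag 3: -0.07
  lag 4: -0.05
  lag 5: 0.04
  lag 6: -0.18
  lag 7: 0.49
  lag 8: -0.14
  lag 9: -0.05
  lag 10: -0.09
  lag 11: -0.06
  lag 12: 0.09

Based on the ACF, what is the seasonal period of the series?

The largest autocorrelation is r_7 = 0.49; the remaining lags stay at or below 0.09.
The dominant spike at lag 7 indicates a seasonal period of 7.

7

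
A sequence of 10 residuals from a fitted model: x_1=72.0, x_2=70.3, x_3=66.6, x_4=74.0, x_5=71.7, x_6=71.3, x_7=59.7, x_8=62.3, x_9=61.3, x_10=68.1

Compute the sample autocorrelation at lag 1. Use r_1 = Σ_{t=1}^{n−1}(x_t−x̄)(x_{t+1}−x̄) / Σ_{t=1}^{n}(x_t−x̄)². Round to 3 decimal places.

0.382

Mean x̄ = (72.0 + 70.3 + 66.6 + 74.0 + 71.7 + 71.3 + 59.7 + 62.3 + 61.3 + 68.1)/10 = 67.7300
Numerator Σ_{t=1}^{9}(x_t−x̄)(x_{t+1}−x̄) = 87.5211
Denominator Σ(x_t−x̄)² = 229.3810
r_1 = 87.5211 / 229.3810 = 0.382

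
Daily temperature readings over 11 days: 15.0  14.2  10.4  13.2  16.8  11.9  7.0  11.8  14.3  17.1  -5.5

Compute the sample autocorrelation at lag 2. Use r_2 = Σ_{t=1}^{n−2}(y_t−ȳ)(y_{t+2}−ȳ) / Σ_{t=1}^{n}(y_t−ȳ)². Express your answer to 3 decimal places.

Mean ȳ = (15.0 + 14.2 + 10.4 + 13.2 + 16.8 + 11.9 + 7.0 + 11.8 + 14.3 + 17.1 − 5.5)/11 = 11.4727
Numerator Σ_{t=1}^{9}(y_t−ȳ)(y_{t+2}−ȳ) = -86.5279
Denominator Σ(y_t−ȳ)² = 400.4218
r_2 = -86.5279 / 400.4218 = -0.216

-0.216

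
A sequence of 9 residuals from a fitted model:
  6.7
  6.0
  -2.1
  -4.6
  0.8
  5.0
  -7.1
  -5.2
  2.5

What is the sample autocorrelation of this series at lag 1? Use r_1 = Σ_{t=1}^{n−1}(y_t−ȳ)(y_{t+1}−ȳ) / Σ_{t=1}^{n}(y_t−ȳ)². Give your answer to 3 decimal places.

Mean ȳ = (6.7 + 6.0 − 2.1 − 4.6 + 0.8 + 5.0 − 7.1 − 5.2 + 2.5)/9 = 0.2222
Numerator Σ_{t=1}^{8}(y_t−ȳ)(y_{t+1}−ȳ) = 27.5506
Denominator Σ(y_t−ȳ)² = 215.3556
r_1 = 27.5506 / 215.3556 = 0.128

0.128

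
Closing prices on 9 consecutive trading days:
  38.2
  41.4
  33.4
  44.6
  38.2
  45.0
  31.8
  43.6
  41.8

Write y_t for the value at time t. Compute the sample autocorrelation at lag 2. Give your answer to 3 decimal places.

0.384

Mean ȳ = (38.2 + 41.4 + 33.4 + 44.6 + 38.2 + 45.0 + 31.8 + 43.6 + 41.8)/9 = 39.7778
Σ(y_t−ȳ)(y_{t+2}−ȳ) = (10.0627) + (7.8227) + (10.0627) + (25.1827) + (12.5872) + (19.9605) + (-16.1328) = 69.5457
Denominator Σ(y_t−ȳ)² = 181.1556
r_2 = 69.5457 / 181.1556 = 0.384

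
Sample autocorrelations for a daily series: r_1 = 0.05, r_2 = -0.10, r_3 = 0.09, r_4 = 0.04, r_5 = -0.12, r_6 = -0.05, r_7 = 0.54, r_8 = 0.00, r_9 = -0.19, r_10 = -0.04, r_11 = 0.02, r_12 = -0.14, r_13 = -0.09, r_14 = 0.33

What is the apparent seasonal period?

7

The largest autocorrelation is r_7 = 0.54, with a weaker echo at lag 14 (0.33); the remaining lags stay at or below 0.09.
The dominant spike at lag 7 indicates a seasonal period of 7.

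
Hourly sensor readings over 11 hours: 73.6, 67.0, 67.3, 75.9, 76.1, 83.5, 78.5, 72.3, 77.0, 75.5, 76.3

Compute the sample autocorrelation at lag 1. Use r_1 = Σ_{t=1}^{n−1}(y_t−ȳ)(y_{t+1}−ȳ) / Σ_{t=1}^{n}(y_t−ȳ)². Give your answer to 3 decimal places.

0.411

Mean ȳ = (73.6 + 67.0 + 67.3 + 75.9 + 76.1 + 83.5 + 78.5 + 72.3 + 77.0 + 75.5 + 76.3)/11 = 74.8182
Numerator Σ_{t=1}^{10}(y_t−ȳ)(y_{t+1}−ȳ) = 92.3815
Denominator Σ(y_t−ȳ)² = 224.6364
r_1 = 92.3815 / 224.6364 = 0.411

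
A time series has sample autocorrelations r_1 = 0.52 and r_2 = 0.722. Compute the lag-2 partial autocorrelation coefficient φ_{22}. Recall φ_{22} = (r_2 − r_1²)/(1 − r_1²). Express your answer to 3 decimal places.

φ_{22} = (r_2 − r_1²) / (1 − r_1²)
r_1² = (0.52)² = 0.2704
Numerator = 0.722 − 0.2704 = 0.4516; denominator = 1 − 0.2704 = 0.7296
φ_{22} = 0.4516 / 0.7296 = 0.619

0.619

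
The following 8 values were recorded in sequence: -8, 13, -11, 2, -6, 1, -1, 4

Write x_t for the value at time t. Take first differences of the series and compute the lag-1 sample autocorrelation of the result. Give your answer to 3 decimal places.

First differences Δx: 21, -24, 13, -8, 7, -2, 5
Mean of differences = 1.7143
Numerator Σ(Δx_t−Δx̄)(Δx_{t+1}−Δx̄) = -978.9388
Denominator Σ(Δx_t−Δx̄)² = 1307.4286
r_1(Δx) = -978.9388 / 1307.4286 = -0.749

-0.749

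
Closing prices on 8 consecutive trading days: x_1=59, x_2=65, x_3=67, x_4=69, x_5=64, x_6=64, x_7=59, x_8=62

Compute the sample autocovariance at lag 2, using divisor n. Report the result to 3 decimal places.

-0.910

Mean x̄ = (59 + 65 + 67 + 69 + 64 + 64 + 59 + 62)/8 = 63.6250
Σ_{t=1}^{6}(x_t−x̄)(x_{t+2}−x̄) = -7.2813
γ_2 = -7.2813 / 8 = -0.910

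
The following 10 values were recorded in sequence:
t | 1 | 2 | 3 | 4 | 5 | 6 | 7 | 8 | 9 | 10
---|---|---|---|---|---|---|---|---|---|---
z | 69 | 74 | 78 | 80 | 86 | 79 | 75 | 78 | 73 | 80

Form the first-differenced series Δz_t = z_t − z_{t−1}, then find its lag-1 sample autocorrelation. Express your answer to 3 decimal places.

First differences Δz: 5, 4, 2, 6, -7, -4, 3, -5, 7
Mean of differences = 1.2222
Numerator Σ(Δz_t−Δz̄)(Δz_{t+1}−Δz̄) = -36.2716
Denominator Σ(Δz_t−Δz̄)² = 215.5556
r_1(Δz) = -36.2716 / 215.5556 = -0.168

-0.168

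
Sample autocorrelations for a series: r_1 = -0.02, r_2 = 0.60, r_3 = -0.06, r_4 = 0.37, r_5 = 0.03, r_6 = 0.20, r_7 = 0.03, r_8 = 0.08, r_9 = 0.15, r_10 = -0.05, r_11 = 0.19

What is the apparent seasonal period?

The largest autocorrelation is r_2 = 0.60, with weaker echoes at lags 4 (0.37) and 6 (0.20); the remaining lags stay at or below 0.19.
The dominant spike at lag 2 indicates a seasonal period of 2.

2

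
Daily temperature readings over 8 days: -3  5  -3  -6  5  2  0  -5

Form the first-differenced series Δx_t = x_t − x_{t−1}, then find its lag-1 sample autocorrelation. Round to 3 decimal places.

First differences Δx: 8, -8, -3, 11, -3, -2, -5
Mean of differences = -0.2857
Numerator Σ(Δx_t−Δx̄)(Δx_{t+1}−Δx̄) = -91.5102
Denominator Σ(Δx_t−Δx̄)² = 295.4286
r_1(Δx) = -91.5102 / 295.4286 = -0.310

-0.310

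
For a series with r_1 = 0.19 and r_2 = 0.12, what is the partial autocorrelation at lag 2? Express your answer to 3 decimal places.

0.087

φ_{22} = (r_2 − r_1²) / (1 − r_1²)
r_1² = (0.19)² = 0.0361
Numerator = 0.12 − 0.0361 = 0.0839; denominator = 1 − 0.0361 = 0.9639
φ_{22} = 0.0839 / 0.9639 = 0.087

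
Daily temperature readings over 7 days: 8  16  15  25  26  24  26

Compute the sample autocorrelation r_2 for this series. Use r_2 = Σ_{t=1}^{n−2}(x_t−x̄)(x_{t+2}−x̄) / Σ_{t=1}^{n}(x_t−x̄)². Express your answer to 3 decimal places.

Mean x̄ = (8 + 16 + 15 + 25 + 26 + 24 + 26)/7 = 20.0000
Deviations from mean: -12.0000, -4.0000, -5.0000, 5.0000, 6.0000, 4.0000, 6.0000
Σ(x_t−x̄)(x_{t+2}−x̄) = (60.0000) + (-20.0000) + (-30.0000) + (20.0000) + (36.0000) = 66.0000
Denominator Σ(x_t−x̄)² = 298.0000
r_2 = 66.0000 / 298.0000 = 0.221

0.221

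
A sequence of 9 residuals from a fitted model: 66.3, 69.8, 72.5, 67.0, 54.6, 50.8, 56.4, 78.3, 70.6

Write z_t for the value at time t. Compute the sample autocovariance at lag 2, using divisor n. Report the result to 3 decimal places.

Mean z̄ = (66.3 + 69.8 + 72.5 + 67.0 + 54.6 + 50.8 + 56.4 + 78.3 + 70.6)/9 = 65.1444
Σ_{t=1}^{7}(z_t−z̄)(z_{t+2}−z̄) = -231.2484
γ_2 = -231.2484 / 9 = -25.694

-25.694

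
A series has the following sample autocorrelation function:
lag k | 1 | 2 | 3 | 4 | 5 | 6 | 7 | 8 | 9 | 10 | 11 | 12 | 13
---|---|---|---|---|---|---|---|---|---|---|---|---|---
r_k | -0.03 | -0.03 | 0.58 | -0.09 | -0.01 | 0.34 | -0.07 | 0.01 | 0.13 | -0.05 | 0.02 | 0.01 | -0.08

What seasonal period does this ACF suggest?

3

The largest autocorrelation is r_3 = 0.58, with a weaker echo at lag 6 (0.34); the remaining lags stay at or below 0.13.
The dominant spike at lag 3 indicates a seasonal period of 3.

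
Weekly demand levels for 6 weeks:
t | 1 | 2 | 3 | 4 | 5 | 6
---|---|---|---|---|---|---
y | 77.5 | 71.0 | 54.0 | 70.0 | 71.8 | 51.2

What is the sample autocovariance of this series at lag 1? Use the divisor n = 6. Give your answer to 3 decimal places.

Mean ȳ = (77.5 + 71.0 + 54.0 + 70.0 + 71.8 + 51.2)/6 = 65.9167
Σ_{t=1}^{5}(y_t−ȳ)(y_{t+1}−ȳ) = -112.9136
γ_1 = -112.9136 / 6 = -18.819

-18.819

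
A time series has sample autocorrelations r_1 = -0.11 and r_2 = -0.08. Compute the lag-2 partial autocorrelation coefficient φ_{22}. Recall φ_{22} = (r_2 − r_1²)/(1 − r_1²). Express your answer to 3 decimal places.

φ_{22} = (r_2 − r_1²) / (1 − r_1²)
r_1² = (-0.11)² = 0.0121
Numerator = -0.08 − 0.0121 = -0.0921; denominator = 1 − 0.0121 = 0.9879
φ_{22} = -0.0921 / 0.9879 = -0.093

-0.093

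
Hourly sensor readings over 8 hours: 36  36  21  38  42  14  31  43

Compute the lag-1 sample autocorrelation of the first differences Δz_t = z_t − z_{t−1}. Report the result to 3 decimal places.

First differences Δz: 0, -15, 17, 4, -28, 17, 12
Mean of differences = 1.0000
Numerator Σ(Δz_t−Δz̄)(Δz_{t+1}−Δz̄) = -567.0000
Denominator Σ(Δz_t−Δz̄)² = 1740.0000
r_1(Δz) = -567.0000 / 1740.0000 = -0.326

-0.326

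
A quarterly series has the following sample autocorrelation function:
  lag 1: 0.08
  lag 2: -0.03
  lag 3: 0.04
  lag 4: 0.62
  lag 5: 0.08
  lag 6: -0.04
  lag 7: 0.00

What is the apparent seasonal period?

The largest autocorrelation is r_4 = 0.62; the remaining lags stay at or below 0.08.
The dominant spike at lag 4 indicates a seasonal period of 4.

4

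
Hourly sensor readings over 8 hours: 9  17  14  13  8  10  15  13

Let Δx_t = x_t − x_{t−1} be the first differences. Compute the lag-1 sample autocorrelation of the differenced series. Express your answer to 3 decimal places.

First differences Δx: 8, -3, -1, -5, 2, 5, -2
Mean of differences = 0.5714
Numerator Σ(Δx_t−Δx̄)(Δx_{t+1}−Δx̄) = -25.1837
Denominator Σ(Δx_t−Δx̄)² = 129.7143
r_1(Δx) = -25.1837 / 129.7143 = -0.194

-0.194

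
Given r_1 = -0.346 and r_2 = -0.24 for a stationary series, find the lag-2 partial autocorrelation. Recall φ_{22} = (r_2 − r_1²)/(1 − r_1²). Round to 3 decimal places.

-0.409

φ_{22} = (r_2 − r_1²) / (1 − r_1²)
r_1² = (-0.346)² = 0.119716
Numerator = -0.24 − 0.1197 = -0.3597; denominator = 1 − 0.1197 = 0.8803
φ_{22} = -0.3597 / 0.8803 = -0.409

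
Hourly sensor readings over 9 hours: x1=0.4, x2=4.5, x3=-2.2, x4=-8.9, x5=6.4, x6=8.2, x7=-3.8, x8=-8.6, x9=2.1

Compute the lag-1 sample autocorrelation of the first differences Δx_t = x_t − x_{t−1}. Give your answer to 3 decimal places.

-0.112

First differences Δx: 4.1, -6.7, -6.7, 15.3, 1.8, -12.0, -4.8, 10.7
Mean of differences = 0.2125
Numerator Σ(Δx_t−Δx̄)(Δx_{t+1}−Δx̄) = -70.1714
Denominator Σ(Δx_t−Δx̄)² = 625.0888
r_1(Δx) = -70.1714 / 625.0888 = -0.112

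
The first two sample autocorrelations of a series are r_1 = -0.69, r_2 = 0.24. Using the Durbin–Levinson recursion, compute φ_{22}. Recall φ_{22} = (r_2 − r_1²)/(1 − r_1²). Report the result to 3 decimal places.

φ_{22} = (r_2 − r_1²) / (1 − r_1²)
r_1² = (-0.69)² = 0.4761
Numerator = 0.24 − 0.4761 = -0.2361; denominator = 1 − 0.4761 = 0.5239
φ_{22} = -0.2361 / 0.5239 = -0.451

-0.451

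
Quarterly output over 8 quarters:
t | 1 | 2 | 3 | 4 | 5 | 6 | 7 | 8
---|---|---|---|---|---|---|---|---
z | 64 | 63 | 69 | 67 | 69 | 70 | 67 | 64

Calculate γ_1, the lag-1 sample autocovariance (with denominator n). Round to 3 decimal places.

Mean z̄ = (64 + 63 + 69 + 67 + 69 + 70 + 67 + 64)/8 = 66.6250
Deviations: -2.6250, -3.6250, 2.3750, 0.3750, 2.3750, 3.3750, 0.3750, -2.6250
Σ_{t=1}^{7}(z_t−z̄)(z_{t+1}−z̄) = 10.9844
γ_1 = 10.9844 / 8 = 1.373

1.373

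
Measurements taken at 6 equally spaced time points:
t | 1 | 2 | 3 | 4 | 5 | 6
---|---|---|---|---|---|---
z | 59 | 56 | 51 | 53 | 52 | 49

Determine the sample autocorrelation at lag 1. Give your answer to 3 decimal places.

0.243

Mean z̄ = (59 + 56 + 51 + 53 + 52 + 49)/6 = 53.3333
Deviations from mean: 5.6667, 2.6667, -2.3333, -0.3333, -1.3333, -4.3333
Σ(z_t−z̄)(z_{t+1}−z̄) = (15.1111) + (-6.2222) + (0.7778) + (0.4444) + (5.7778) = 15.8889
Denominator Σ(z_t−z̄)² = 65.3333
r_1 = 15.8889 / 65.3333 = 0.243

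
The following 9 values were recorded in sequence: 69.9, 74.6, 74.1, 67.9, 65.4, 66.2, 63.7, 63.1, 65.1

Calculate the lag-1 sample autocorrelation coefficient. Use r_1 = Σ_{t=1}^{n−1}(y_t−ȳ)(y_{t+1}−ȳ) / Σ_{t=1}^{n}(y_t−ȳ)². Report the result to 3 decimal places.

0.690

Mean ȳ = (69.9 + 74.6 + 74.1 + 67.9 + 65.4 + 66.2 + 63.7 + 63.1 + 65.1)/9 = 67.7778
Numerator Σ_{t=1}^{8}(y_t−ȳ)(y_{t+1}−ȳ) = 99.8784
Denominator Σ(y_t−ȳ)² = 144.8556
r_1 = 99.8784 / 144.8556 = 0.690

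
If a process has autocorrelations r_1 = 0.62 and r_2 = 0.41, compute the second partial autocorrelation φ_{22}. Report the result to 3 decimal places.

φ_{22} = (r_2 − r_1²) / (1 − r_1²)
r_1² = (0.62)² = 0.3844
Numerator = 0.41 − 0.3844 = 0.0256; denominator = 1 − 0.3844 = 0.6156
φ_{22} = 0.0256 / 0.6156 = 0.042

0.042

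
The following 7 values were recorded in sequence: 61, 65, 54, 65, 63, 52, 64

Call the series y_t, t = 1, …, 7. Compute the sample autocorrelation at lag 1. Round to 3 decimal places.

-0.551

Mean ȳ = (61 + 65 + 54 + 65 + 63 + 52 + 64)/7 = 60.5714
Numerator Σ_{t=1}^{6}(y_t−ȳ)(y_{t+1}−ȳ) = -95.7551
Denominator Σ(y_t−ȳ)² = 173.7143
r_1 = -95.7551 / 173.7143 = -0.551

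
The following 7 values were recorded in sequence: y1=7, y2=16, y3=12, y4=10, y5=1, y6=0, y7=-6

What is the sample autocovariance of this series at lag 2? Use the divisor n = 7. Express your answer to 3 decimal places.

7.609

Mean ȳ = (7 + 16 + 12 + 10 + 1 + 0 − 6)/7 = 5.7143
Σ_{t=1}^{5}(y_t−ȳ)(y_{t+2}−ȳ) = 53.2653
γ_2 = 53.2653 / 7 = 7.609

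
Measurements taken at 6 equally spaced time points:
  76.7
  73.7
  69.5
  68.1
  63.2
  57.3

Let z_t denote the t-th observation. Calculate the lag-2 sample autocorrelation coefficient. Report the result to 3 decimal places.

Mean z̄ = (76.7 + 73.7 + 69.5 + 68.1 + 63.2 + 57.3)/6 = 68.0833
Σ(z_t−z̄)(z_{t+2}−z̄) = (12.2069) + (0.0936) + (-6.9181) + (-0.1797) = 5.2028
Denominator Σ(z_t−z̄)² = 247.9283
r_2 = 5.2028 / 247.9283 = 0.021

0.021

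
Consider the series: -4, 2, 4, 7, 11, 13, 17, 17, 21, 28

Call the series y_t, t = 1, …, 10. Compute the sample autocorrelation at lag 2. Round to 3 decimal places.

Mean ȳ = (-4 + 2 + 4 + 7 + 11 + 13 + 17 + 17 + 21 + 28)/10 = 11.6000
Numerator Σ_{t=1}^{8}(y_t−ȳ)(y_{t+2}−ȳ) = 304.4800
Denominator Σ(y_t−ȳ)² = 832.4000
r_2 = 304.4800 / 832.4000 = 0.366

0.366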